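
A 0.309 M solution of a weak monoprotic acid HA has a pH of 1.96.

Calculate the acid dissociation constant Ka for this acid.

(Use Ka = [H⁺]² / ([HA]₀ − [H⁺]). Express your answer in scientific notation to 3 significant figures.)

[H⁺] = 10^(−pH) = 10^(−1.96) = 1.096e-02 M. For HA ⇌ H⁺ + A⁻, Ka = [H⁺][A⁻]/[HA] = [H⁺]² / ([HA]₀ − [H⁺]) = (1.096e-02)² / (0.309 − 1.096e-02) = 4.03e-04.

K_a = 4.03e-04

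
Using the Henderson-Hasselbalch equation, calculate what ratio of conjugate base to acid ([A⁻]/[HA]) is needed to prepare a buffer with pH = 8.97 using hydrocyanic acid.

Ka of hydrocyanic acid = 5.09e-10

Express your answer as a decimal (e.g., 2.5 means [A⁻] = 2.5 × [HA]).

pKa = -log(5.09e-10) = 9.2933. pH = pKa + log([A⁻]/[HA]), so log([A⁻]/[HA]) = pH − pKa = 8.97 − 9.2933 = -0.3233. [A⁻]/[HA] = 10^(-0.3233) = 0.475

[A⁻]/[HA] = 0.475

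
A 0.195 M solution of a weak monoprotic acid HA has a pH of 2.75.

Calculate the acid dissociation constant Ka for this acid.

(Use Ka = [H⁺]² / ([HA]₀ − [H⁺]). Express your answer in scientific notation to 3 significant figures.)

[H⁺] = 10^(−pH) = 10^(−2.75) = 1.778e-03 M. For HA ⇌ H⁺ + A⁻, Ka = [H⁺][A⁻]/[HA] = [H⁺]² / ([HA]₀ − [H⁺]) = (1.778e-03)² / (0.195 − 1.778e-03) = 1.64e-05.

K_a = 1.64e-05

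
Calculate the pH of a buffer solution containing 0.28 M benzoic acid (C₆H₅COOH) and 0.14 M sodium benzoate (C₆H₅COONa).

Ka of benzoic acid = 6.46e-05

pKa = -log(6.46e-05) = 4.19. pH = pKa + log([A⁻]/[HA]) = 4.19 + log(0.14/0.28)

pH = 3.89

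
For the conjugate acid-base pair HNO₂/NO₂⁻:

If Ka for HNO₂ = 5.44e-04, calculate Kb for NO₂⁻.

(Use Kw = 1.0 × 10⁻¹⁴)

For a conjugate pair Ka × Kb = Kw, so Kb = Kw/Ka = 1.0 × 10⁻¹⁴ / 5.44e-04 = 1.84e-11.

K_b = 1.84e-11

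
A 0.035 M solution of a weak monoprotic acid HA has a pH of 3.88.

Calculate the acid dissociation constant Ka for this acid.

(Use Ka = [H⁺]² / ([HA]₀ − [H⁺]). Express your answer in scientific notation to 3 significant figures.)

[H⁺] = 10^(−pH) = 10^(−3.88) = 1.318e-04 M. For HA ⇌ H⁺ + A⁻, Ka = [H⁺][A⁻]/[HA] = [H⁺]² / ([HA]₀ − [H⁺]) = (1.318e-04)² / (0.035 − 1.318e-04) = 4.98e-07.

K_a = 4.98e-07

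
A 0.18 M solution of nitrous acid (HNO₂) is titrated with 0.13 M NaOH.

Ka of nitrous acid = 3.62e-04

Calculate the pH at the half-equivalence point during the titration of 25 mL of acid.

At half-equivalence [HA] = [A⁻], so Henderson-Hasselbalch gives pH = pKa = -log(3.62e-04) = 3.44.

pH = pKa = 3.44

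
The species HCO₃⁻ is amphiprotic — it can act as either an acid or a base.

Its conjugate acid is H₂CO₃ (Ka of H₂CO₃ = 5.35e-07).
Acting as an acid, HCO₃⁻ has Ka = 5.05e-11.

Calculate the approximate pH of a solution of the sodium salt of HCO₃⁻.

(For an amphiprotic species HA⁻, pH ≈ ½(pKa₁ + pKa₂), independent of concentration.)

pKa₁ = -log(5.35e-07) = 6.27; pKa₂ = -log(5.05e-11) = 10.30. For an amphiprotic species, pH ≈ ½(pKa₁ + pKa₂) = ½(6.27 + 10.30) = 8.28.

pH = 8.28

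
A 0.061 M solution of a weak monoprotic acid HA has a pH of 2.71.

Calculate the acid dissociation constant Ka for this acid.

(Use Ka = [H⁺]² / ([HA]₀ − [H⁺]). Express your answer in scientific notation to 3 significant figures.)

[H⁺] = 10^(−pH) = 10^(−2.71) = 1.950e-03 M. For HA ⇌ H⁺ + A⁻, Ka = [H⁺][A⁻]/[HA] = [H⁺]² / ([HA]₀ − [H⁺]) = (1.950e-03)² / (0.061 − 1.950e-03) = 6.44e-05.

K_a = 6.44e-05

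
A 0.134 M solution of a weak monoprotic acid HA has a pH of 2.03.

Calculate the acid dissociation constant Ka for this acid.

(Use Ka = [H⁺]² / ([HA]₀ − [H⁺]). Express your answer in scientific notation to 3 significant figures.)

[H⁺] = 10^(−pH) = 10^(−2.03) = 9.333e-03 M. For HA ⇌ H⁺ + A⁻, Ka = [H⁺][A⁻]/[HA] = [H⁺]² / ([HA]₀ − [H⁺]) = (9.333e-03)² / (0.134 − 9.333e-03) = 6.99e-04.

K_a = 6.99e-04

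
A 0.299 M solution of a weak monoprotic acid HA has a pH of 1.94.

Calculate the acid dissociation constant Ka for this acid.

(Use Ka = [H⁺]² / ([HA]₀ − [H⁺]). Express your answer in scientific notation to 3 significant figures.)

[H⁺] = 10^(−pH) = 10^(−1.94) = 1.148e-02 M. For HA ⇌ H⁺ + A⁻, Ka = [H⁺][A⁻]/[HA] = [H⁺]² / ([HA]₀ − [H⁺]) = (1.148e-02)² / (0.299 − 1.148e-02) = 4.58e-04.

K_a = 4.58e-04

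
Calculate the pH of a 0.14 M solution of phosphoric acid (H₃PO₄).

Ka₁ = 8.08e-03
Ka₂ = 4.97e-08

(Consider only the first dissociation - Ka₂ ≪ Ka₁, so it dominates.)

First dissociation dominates. From Ka₁ = [H⁺][HA⁻]/[H₂A], x² + Ka₁·x − Ka₁·C = 0 with C = 0.14 M and Ka₁ = 8.08e-03. Solving: [H⁺] = (−Ka₁ + √(Ka₁² + 4·Ka₁·C)) / 2 = 2.9835e-02 M. pH = -log(2.9835e-02) = 1.53.

pH = 1.53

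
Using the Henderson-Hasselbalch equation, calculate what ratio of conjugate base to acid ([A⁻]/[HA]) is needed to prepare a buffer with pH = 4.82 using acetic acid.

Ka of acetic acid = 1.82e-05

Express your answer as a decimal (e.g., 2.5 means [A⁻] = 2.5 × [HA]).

pKa = -log(1.82e-05) = 4.7399. pH = pKa + log([A⁻]/[HA]), so log([A⁻]/[HA]) = pH − pKa = 4.82 − 4.7399 = 0.0801. [A⁻]/[HA] = 10^(0.0801) = 1.20

[A⁻]/[HA] = 1.20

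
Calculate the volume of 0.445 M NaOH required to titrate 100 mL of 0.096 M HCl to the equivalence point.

At equivalence: moles acid = moles base. moles HCl = 0.096 × 100/1000 = 0.0096 mol. V_base = moles / 0.445 × 1000 = 21.6 mL.

V_{base} = 21.6 mL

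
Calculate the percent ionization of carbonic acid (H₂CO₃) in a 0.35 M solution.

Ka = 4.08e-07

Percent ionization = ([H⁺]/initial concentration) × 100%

Using Ka equilibrium: x² + Ka×x - Ka×C = 0. Solving: [H⁺] = 3.7768e-04. Percent = (3.7768e-04/0.35) × 100

Percent ionization = 0.108%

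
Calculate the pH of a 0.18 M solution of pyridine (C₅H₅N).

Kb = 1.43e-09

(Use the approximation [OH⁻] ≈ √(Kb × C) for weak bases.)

[OH⁻] = √(Kb × C) = √(1.43e-09 × 0.18) = 1.6044e-05. pOH = 4.79, pH = 14 - pOH

pH = 9.21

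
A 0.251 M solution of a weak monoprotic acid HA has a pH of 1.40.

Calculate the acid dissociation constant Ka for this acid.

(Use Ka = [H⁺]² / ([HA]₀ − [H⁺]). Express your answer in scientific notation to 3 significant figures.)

[H⁺] = 10^(−pH) = 10^(−1.40) = 3.981e-02 M. For HA ⇌ H⁺ + A⁻, Ka = [H⁺][A⁻]/[HA] = [H⁺]² / ([HA]₀ − [H⁺]) = (3.981e-02)² / (0.251 − 3.981e-02) = 7.50e-03.

K_a = 7.50e-03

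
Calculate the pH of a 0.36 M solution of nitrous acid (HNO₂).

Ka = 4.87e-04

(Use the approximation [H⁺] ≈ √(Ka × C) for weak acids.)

[H⁺] = √(Ka × C) = √(4.87e-04 × 0.36) = 1.3241e-02. pH = -log(1.3241e-02)

pH = 1.88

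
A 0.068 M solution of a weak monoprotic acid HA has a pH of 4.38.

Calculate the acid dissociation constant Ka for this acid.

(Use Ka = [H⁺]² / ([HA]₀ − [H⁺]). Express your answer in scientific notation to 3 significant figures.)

[H⁺] = 10^(−pH) = 10^(−4.38) = 4.169e-05 M. For HA ⇌ H⁺ + A⁻, Ka = [H⁺][A⁻]/[HA] = [H⁺]² / ([HA]₀ − [H⁺]) = (4.169e-05)² / (0.068 − 4.169e-05) = 2.56e-08.

K_a = 2.56e-08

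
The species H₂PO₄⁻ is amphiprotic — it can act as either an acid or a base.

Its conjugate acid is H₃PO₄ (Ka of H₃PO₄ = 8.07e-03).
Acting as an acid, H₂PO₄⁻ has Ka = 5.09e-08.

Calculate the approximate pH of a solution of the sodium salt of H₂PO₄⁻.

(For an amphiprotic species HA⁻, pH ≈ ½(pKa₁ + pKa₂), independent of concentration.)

pKa₁ = -log(8.07e-03) = 2.09; pKa₂ = -log(5.09e-08) = 7.29. For an amphiprotic species, pH ≈ ½(pKa₁ + pKa₂) = ½(2.09 + 7.29) = 4.69.

pH = 4.69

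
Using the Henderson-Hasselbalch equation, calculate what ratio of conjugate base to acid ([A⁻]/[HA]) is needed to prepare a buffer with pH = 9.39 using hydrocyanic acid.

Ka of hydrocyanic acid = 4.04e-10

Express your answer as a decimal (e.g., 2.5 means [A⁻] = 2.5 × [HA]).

pKa = -log(4.04e-10) = 9.3936. pH = pKa + log([A⁻]/[HA]), so log([A⁻]/[HA]) = pH − pKa = 9.39 − 9.3936 = -0.0036. [A⁻]/[HA] = 10^(-0.0036) = 0.992

[A⁻]/[HA] = 0.992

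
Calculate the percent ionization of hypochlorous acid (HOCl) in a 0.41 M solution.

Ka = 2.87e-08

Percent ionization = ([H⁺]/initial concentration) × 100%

Using Ka equilibrium: x² + Ka×x - Ka×C = 0. Solving: [H⁺] = 1.0846e-04. Percent = (1.0846e-04/0.41) × 100

Percent ionization = 0.0265%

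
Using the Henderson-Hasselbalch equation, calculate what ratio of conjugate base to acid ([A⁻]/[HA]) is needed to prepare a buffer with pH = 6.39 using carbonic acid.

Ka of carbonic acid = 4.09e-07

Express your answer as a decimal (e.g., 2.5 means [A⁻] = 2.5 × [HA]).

pKa = -log(4.09e-07) = 6.3883. pH = pKa + log([A⁻]/[HA]), so log([A⁻]/[HA]) = pH − pKa = 6.39 − 6.3883 = 0.0017. [A⁻]/[HA] = 10^(0.0017) = 1.00

[A⁻]/[HA] = 1.00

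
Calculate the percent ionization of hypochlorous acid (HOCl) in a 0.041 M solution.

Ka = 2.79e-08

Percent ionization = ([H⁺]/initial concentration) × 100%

Using Ka equilibrium: x² + Ka×x - Ka×C = 0. Solving: [H⁺] = 3.3808e-05. Percent = (3.3808e-05/0.041) × 100

Percent ionization = 0.0825%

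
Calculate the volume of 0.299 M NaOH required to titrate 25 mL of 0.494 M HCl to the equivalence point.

At equivalence: moles acid = moles base. moles HCl = 0.494 × 25/1000 = 0.01235 mol. V_base = moles / 0.299 × 1000 = 41.3 mL.

V_{base} = 41.3 mL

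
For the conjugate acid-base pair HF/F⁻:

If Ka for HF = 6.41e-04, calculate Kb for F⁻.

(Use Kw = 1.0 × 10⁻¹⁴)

For a conjugate pair Ka × Kb = Kw, so Kb = Kw/Ka = 1.0 × 10⁻¹⁴ / 6.41e-04 = 1.56e-11.

K_b = 1.56e-11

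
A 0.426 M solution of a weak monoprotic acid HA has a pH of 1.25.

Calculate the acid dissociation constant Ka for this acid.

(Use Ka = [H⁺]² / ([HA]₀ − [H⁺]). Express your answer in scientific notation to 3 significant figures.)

[H⁺] = 10^(−pH) = 10^(−1.25) = 5.623e-02 M. For HA ⇌ H⁺ + A⁻, Ka = [H⁺][A⁻]/[HA] = [H⁺]² / ([HA]₀ − [H⁺]) = (5.623e-02)² / (0.426 − 5.623e-02) = 8.55e-03.

K_a = 8.55e-03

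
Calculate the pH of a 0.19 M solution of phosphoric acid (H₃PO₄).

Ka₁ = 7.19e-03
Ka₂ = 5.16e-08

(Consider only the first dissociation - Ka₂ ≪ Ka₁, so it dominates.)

First dissociation dominates. From Ka₁ = [H⁺][HA⁻]/[H₂A], x² + Ka₁·x − Ka₁·C = 0 with C = 0.19 M and Ka₁ = 7.19e-03. Solving: [H⁺] = (−Ka₁ + √(Ka₁² + 4·Ka₁·C)) / 2 = 3.3540e-02 M. pH = -log(3.3540e-02) = 1.47.

pH = 1.47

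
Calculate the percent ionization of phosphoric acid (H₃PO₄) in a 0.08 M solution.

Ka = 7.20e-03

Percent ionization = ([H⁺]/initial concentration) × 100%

Using Ka equilibrium: x² + Ka×x - Ka×C = 0. Solving: [H⁺] = 2.0668e-02. Percent = (2.0668e-02/0.08) × 100

Percent ionization = 25.8%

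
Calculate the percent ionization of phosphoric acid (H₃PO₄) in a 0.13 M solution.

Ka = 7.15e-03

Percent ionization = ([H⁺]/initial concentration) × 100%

Using Ka equilibrium: x² + Ka×x - Ka×C = 0. Solving: [H⁺] = 2.7122e-02. Percent = (2.7122e-02/0.13) × 100

Percent ionization = 20.9%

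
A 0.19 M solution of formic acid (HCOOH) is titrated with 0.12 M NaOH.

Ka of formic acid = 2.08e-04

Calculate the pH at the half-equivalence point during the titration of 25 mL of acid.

At half-equivalence [HA] = [A⁻], so Henderson-Hasselbalch gives pH = pKa = -log(2.08e-04) = 3.68.

pH = pKa = 3.68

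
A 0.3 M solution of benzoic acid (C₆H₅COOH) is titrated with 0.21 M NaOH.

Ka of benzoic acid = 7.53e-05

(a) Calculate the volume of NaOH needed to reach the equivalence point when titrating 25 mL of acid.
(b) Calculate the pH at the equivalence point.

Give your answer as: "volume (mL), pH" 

moles acid = 0.3 × 25/1000 = 0.0075 mol; V_base = moles/0.21 × 1000 = 35.7 mL. At equivalence only the conjugate base is present: [A⁻] = 0.0075/0.061 = 1.2353e-01 M. Kb = Kw/Ka = 1.33e-10; [OH⁻] = √(Kb × [A⁻]) = 4.0503e-06; pOH = 5.39; pH = 14 - pOH = 8.61.

V = 35.7 mL, pH = 8.61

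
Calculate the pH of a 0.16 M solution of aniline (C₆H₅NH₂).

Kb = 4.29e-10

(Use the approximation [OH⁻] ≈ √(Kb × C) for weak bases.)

[OH⁻] = √(Kb × C) = √(4.29e-10 × 0.16) = 8.2849e-06. pOH = 5.08, pH = 14 - pOH

pH = 8.92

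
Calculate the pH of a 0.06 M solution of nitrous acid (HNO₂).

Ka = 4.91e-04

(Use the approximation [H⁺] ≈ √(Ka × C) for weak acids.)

[H⁺] = √(Ka × C) = √(4.91e-04 × 0.06) = 5.4277e-03. pH = -log(5.4277e-03)

pH = 2.27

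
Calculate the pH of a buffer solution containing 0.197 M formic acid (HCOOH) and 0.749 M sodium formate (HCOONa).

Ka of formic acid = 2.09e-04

pKa = -log(2.09e-04) = 3.68. pH = pKa + log([A⁻]/[HA]) = 3.68 + log(0.749/0.197)

pH = 4.26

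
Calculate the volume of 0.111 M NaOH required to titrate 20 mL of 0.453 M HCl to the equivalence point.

At equivalence: moles acid = moles base. moles HCl = 0.453 × 20/1000 = 0.00906 mol. V_base = moles / 0.111 × 1000 = 81.6 mL.

V_{base} = 81.6 mL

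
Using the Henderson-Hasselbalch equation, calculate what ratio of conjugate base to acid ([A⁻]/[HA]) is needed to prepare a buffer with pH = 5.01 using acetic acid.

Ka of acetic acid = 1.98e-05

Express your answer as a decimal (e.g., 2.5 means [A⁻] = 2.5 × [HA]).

pKa = -log(1.98e-05) = 4.7033. pH = pKa + log([A⁻]/[HA]), so log([A⁻]/[HA]) = pH − pKa = 5.01 − 4.7033 = 0.3067. [A⁻]/[HA] = 10^(0.3067) = 2.03

[A⁻]/[HA] = 2.03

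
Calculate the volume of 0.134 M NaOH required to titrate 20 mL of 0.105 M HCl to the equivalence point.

At equivalence: moles acid = moles base. moles HCl = 0.105 × 20/1000 = 0.0021 mol. V_base = moles / 0.134 × 1000 = 15.7 mL.

V_{base} = 15.7 mL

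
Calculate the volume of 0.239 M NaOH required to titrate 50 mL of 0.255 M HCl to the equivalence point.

At equivalence: moles acid = moles base. moles HCl = 0.255 × 50/1000 = 0.01275 mol. V_base = moles / 0.239 × 1000 = 53.3 mL.

V_{base} = 53.3 mL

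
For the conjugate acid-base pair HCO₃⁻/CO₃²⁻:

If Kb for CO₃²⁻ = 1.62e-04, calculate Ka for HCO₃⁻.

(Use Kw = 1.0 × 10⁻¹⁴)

For a conjugate pair Ka × Kb = Kw, so Ka = Kw/Kb = 1.0 × 10⁻¹⁴ / 1.62e-04 = 6.17e-11.

K_a = 6.17e-11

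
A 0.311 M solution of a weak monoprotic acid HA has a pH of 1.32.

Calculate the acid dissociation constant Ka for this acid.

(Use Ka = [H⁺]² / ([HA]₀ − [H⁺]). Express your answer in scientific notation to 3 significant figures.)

[H⁺] = 10^(−pH) = 10^(−1.32) = 4.786e-02 M. For HA ⇌ H⁺ + A⁻, Ka = [H⁺][A⁻]/[HA] = [H⁺]² / ([HA]₀ − [H⁺]) = (4.786e-02)² / (0.311 − 4.786e-02) = 8.71e-03.

K_a = 8.71e-03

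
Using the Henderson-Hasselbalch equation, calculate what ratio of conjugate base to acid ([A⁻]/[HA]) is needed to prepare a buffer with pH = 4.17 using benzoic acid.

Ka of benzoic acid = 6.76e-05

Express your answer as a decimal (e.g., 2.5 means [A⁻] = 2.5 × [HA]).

pKa = -log(6.76e-05) = 4.1701. pH = pKa + log([A⁻]/[HA]), so log([A⁻]/[HA]) = pH − pKa = 4.17 − 4.1701 = -0.0001. [A⁻]/[HA] = 10^(-0.0001) = 1.00

[A⁻]/[HA] = 1.00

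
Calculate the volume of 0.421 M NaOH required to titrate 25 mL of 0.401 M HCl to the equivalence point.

At equivalence: moles acid = moles base. moles HCl = 0.401 × 25/1000 = 0.01003 mol. V_base = moles / 0.421 × 1000 = 23.8 mL.

V_{base} = 23.8 mL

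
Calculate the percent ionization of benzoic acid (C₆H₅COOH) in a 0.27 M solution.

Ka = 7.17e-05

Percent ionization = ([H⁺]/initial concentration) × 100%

Using Ka equilibrium: x² + Ka×x - Ka×C = 0. Solving: [H⁺] = 4.3642e-03. Percent = (4.3642e-03/0.27) × 100

Percent ionization = 1.62%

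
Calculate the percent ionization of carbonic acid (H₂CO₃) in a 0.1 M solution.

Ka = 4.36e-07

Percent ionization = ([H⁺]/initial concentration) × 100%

Using Ka equilibrium: x² + Ka×x - Ka×C = 0. Solving: [H⁺] = 2.0859e-04. Percent = (2.0859e-04/0.1) × 100

Percent ionization = 0.209%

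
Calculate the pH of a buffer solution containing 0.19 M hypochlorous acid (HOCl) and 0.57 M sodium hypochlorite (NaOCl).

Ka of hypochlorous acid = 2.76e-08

pKa = -log(2.76e-08) = 7.56. pH = pKa + log([A⁻]/[HA]) = 7.56 + log(0.57/0.19)

pH = 8.04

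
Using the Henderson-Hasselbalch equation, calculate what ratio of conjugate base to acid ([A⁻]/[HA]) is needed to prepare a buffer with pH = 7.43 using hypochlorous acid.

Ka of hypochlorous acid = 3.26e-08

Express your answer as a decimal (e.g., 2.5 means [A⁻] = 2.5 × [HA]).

pKa = -log(3.26e-08) = 7.4868. pH = pKa + log([A⁻]/[HA]), so log([A⁻]/[HA]) = pH − pKa = 7.43 − 7.4868 = -0.0568. [A⁻]/[HA] = 10^(-0.0568) = 0.877

[A⁻]/[HA] = 0.877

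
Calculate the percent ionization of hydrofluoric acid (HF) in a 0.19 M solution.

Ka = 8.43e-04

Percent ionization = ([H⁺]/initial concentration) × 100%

Using Ka equilibrium: x² + Ka×x - Ka×C = 0. Solving: [H⁺] = 1.2241e-02. Percent = (1.2241e-02/0.19) × 100

Percent ionization = 6.44%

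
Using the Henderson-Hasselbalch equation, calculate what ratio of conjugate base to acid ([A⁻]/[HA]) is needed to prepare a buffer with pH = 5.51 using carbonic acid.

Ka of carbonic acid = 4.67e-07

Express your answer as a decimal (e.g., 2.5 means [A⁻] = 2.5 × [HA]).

pKa = -log(4.67e-07) = 6.3307. pH = pKa + log([A⁻]/[HA]), so log([A⁻]/[HA]) = pH − pKa = 5.51 − 6.3307 = -0.8207. [A⁻]/[HA] = 10^(-0.8207) = 0.151

[A⁻]/[HA] = 0.151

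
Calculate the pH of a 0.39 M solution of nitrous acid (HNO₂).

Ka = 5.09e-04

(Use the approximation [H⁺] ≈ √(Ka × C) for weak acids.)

[H⁺] = √(Ka × C) = √(5.09e-04 × 0.39) = 1.4089e-02. pH = -log(1.4089e-02)

pH = 1.85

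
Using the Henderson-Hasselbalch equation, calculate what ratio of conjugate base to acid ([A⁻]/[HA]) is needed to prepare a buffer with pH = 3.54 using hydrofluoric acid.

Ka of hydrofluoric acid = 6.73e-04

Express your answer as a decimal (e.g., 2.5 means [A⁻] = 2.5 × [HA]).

pKa = -log(6.73e-04) = 3.1720. pH = pKa + log([A⁻]/[HA]), so log([A⁻]/[HA]) = pH − pKa = 3.54 − 3.1720 = 0.3680. [A⁻]/[HA] = 10^(0.3680) = 2.33

[A⁻]/[HA] = 2.33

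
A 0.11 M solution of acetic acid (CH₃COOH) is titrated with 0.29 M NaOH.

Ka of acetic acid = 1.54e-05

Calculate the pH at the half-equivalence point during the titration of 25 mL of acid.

At half-equivalence [HA] = [A⁻], so Henderson-Hasselbalch gives pH = pKa = -log(1.54e-05) = 4.81.

pH = pKa = 4.81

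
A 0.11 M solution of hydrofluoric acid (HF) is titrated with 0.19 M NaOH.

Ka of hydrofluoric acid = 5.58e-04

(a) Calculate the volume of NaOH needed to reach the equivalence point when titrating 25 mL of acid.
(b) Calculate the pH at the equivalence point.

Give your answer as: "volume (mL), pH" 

moles acid = 0.11 × 25/1000 = 0.00275 mol; V_base = moles/0.19 × 1000 = 14.5 mL. At equivalence only the conjugate base is present: [A⁻] = 0.00275/0.039 = 6.9667e-02 M. Kb = Kw/Ka = 1.79e-11; [OH⁻] = √(Kb × [A⁻]) = 1.1174e-06; pOH = 5.95; pH = 14 - pOH = 8.05.

V = 14.5 mL, pH = 8.05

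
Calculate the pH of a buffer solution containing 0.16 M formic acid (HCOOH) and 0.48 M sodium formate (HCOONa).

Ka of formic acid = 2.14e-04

pKa = -log(2.14e-04) = 3.67. pH = pKa + log([A⁻]/[HA]) = 3.67 + log(0.48/0.16)

pH = 4.15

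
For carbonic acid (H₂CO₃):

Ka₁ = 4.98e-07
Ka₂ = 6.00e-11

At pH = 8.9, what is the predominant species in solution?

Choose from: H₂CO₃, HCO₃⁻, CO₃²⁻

pKa₁ = 6.30, pKa₂ = 10.22. For a polyprotic acid the predominant species crosses at each pKa: below pKa_n the protonated form dominates, above it the deprotonated form does. At pH = 8.9, the predominant species is HCO₃⁻.

HCO₃⁻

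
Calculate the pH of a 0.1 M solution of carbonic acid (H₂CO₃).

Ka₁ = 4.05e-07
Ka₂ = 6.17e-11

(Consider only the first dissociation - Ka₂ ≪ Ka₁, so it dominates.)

First dissociation dominates. From Ka₁ = [H⁺][HA⁻]/[H₂A], x² + Ka₁·x − Ka₁·C = 0 with C = 0.1 M and Ka₁ = 4.05e-07. Solving: [H⁺] = (−Ka₁ + √(Ka₁² + 4·Ka₁·C)) / 2 = 2.0104e-04 M. pH = -log(2.0104e-04) = 3.70.

pH = 3.70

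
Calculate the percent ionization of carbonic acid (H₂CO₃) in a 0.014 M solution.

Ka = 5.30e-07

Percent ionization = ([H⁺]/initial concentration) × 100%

Using Ka equilibrium: x² + Ka×x - Ka×C = 0. Solving: [H⁺] = 8.5875e-05. Percent = (8.5875e-05/0.014) × 100

Percent ionization = 0.613%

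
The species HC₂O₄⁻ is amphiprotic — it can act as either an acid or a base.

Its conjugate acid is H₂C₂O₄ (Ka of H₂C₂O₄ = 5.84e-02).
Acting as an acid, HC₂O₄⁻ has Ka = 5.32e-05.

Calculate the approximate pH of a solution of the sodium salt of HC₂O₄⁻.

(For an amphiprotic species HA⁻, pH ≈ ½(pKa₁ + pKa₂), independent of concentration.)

pKa₁ = -log(5.84e-02) = 1.23; pKa₂ = -log(5.32e-05) = 4.27. For an amphiprotic species, pH ≈ ½(pKa₁ + pKa₂) = ½(1.23 + 4.27) = 2.75.

pH = 2.75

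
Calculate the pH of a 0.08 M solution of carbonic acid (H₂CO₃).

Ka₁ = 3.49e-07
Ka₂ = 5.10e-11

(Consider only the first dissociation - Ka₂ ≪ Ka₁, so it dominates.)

First dissociation dominates. From Ka₁ = [H⁺][HA⁻]/[H₂A], x² + Ka₁·x − Ka₁·C = 0 with C = 0.08 M and Ka₁ = 3.49e-07. Solving: [H⁺] = (−Ka₁ + √(Ka₁² + 4·Ka₁·C)) / 2 = 1.6692e-04 M. pH = -log(1.6692e-04) = 3.78.

pH = 3.78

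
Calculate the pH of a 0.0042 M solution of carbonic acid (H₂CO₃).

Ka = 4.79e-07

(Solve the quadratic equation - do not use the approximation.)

x² + Ka×x - Ka×C = 0. Using quadratic formula: [H⁺] = 4.4614e-05

pH = 4.35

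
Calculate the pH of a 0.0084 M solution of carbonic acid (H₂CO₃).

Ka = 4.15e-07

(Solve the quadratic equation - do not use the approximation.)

x² + Ka×x - Ka×C = 0. Using quadratic formula: [H⁺] = 5.8835e-05

pH = 4.23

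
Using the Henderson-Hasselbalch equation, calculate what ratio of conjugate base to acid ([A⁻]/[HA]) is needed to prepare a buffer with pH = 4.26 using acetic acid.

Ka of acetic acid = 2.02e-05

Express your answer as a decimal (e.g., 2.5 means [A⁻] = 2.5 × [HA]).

pKa = -log(2.02e-05) = 4.6946. pH = pKa + log([A⁻]/[HA]), so log([A⁻]/[HA]) = pH − pKa = 4.26 − 4.6946 = -0.4346. [A⁻]/[HA] = 10^(-0.4346) = 0.368

[A⁻]/[HA] = 0.368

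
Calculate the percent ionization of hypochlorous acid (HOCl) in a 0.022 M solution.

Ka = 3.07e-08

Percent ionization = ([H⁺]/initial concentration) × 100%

Using Ka equilibrium: x² + Ka×x - Ka×C = 0. Solving: [H⁺] = 2.5973e-05. Percent = (2.5973e-05/0.022) × 100

Percent ionization = 0.118%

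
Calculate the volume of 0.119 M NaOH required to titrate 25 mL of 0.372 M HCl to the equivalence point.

At equivalence: moles acid = moles base. moles HCl = 0.372 × 25/1000 = 0.0093 mol. V_base = moles / 0.119 × 1000 = 78.2 mL.

V_{base} = 78.2 mL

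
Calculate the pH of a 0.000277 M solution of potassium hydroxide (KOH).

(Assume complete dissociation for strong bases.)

[OH⁻] = 0.000277 M for strong base. pOH = -log[OH⁻] = 3.56, pH = 14 - pOH

pH = 10.44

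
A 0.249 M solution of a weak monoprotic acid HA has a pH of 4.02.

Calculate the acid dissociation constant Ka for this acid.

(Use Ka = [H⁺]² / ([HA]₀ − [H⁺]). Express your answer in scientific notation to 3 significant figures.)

[H⁺] = 10^(−pH) = 10^(−4.02) = 9.550e-05 M. For HA ⇌ H⁺ + A⁻, Ka = [H⁺][A⁻]/[HA] = [H⁺]² / ([HA]₀ − [H⁺]) = (9.550e-05)² / (0.249 − 9.550e-05) = 3.66e-08.

K_a = 3.66e-08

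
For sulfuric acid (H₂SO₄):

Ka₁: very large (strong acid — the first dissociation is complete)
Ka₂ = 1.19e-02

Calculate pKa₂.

pKa₂ = -log(Ka₂) = -log(1.19e-02) = 1.92.

pK_{a2} = 1.92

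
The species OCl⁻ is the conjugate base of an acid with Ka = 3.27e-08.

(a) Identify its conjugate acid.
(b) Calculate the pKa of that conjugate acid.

(a) The conjugate acid is formed by adding one H⁺ to OCl⁻, giving HOCl. (b) pKa = -log(Ka) = -log(3.27e-08) = 7.49.

Conjugate acid: HOCl; pK_a = 7.49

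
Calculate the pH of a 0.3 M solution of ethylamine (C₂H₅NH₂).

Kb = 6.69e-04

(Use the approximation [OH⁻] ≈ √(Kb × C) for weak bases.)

[OH⁻] = √(Kb × C) = √(6.69e-04 × 0.3) = 1.4167e-02. pOH = 1.85, pH = 14 - pOH

pH = 12.15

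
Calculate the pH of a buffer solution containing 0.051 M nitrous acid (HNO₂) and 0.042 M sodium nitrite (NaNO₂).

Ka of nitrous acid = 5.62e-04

pKa = -log(5.62e-04) = 3.25. pH = pKa + log([A⁻]/[HA]) = 3.25 + log(0.042/0.051)

pH = 3.17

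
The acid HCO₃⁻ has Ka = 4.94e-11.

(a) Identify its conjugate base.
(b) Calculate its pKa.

(a) The conjugate base is formed by removing one H⁺ from HCO₃⁻, giving CO₃²⁻. (b) pKa = -log(Ka) = -log(4.94e-11) = 10.31.

Conjugate base: CO₃²⁻; pK_a = 10.31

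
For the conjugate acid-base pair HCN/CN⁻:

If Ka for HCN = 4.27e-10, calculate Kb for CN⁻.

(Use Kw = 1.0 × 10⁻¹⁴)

For a conjugate pair Ka × Kb = Kw, so Kb = Kw/Ka = 1.0 × 10⁻¹⁴ / 4.27e-10 = 2.34e-05.

K_b = 2.34e-05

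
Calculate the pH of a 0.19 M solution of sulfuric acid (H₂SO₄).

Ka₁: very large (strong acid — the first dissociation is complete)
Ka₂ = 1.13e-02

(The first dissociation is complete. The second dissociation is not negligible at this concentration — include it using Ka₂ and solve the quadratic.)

First dissociation is complete: [H⁺]₀ = [HSO₄⁻]₀ = C = 0.19 M. Second dissociation HSO₄⁻ ⇌ H⁺ + SO₄²⁻: let x = [SO₄²⁻]. Ka₂ = (C + x)·x / (C − x) = 1.13e-02 → x² + (C + Ka₂)·x − Ka₂·C = 0 → x² + 0.20130·x − 2.147e-03 = 0. x = (−0.20130 + √(0.20130² + 4 × 2.147e-03)) / 2 = 1.0154e-02 M. [H⁺] = C + x = 0.19 + 1.0154e-02 = 2.0015e-01 M. pH = -log(2.0015e-01) = 0.70.

pH = 0.70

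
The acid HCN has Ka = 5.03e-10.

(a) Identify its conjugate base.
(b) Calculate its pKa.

(a) The conjugate base is formed by removing one H⁺ from HCN, giving CN⁻. (b) pKa = -log(Ka) = -log(5.03e-10) = 9.30.

Conjugate base: CN⁻; pK_a = 9.30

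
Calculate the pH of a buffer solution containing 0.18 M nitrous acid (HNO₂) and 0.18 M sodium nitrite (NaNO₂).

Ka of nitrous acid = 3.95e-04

pKa = -log(3.95e-04) = 3.40. pH = pKa + log([A⁻]/[HA]) = 3.40 + log(0.18/0.18)

pH = 3.40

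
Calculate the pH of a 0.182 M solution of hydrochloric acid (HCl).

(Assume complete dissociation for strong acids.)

[H⁺] = 0.182 M for strong acid. pH = -log[H⁺] = -log(0.182)

pH = 0.74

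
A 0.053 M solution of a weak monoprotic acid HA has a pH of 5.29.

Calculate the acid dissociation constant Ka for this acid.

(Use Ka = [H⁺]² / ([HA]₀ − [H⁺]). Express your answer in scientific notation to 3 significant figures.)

[H⁺] = 10^(−pH) = 10^(−5.29) = 5.129e-06 M. For HA ⇌ H⁺ + A⁻, Ka = [H⁺][A⁻]/[HA] = [H⁺]² / ([HA]₀ − [H⁺]) = (5.129e-06)² / (0.053 − 5.129e-06) = 4.96e-10.

K_a = 4.96e-10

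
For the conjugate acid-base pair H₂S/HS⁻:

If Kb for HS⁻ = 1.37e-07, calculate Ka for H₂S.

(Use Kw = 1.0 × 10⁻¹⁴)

For a conjugate pair Ka × Kb = Kw, so Ka = Kw/Kb = 1.0 × 10⁻¹⁴ / 1.37e-07 = 7.30e-08.

K_a = 7.30e-08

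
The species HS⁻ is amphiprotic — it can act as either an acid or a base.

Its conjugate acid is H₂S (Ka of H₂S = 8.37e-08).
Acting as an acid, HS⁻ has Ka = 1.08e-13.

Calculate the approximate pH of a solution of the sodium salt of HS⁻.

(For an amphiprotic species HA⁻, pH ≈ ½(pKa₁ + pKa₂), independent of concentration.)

pKa₁ = -log(8.37e-08) = 7.08; pKa₂ = -log(1.08e-13) = 12.97. For an amphiprotic species, pH ≈ ½(pKa₁ + pKa₂) = ½(7.08 + 12.97) = 10.02.

pH = 10.02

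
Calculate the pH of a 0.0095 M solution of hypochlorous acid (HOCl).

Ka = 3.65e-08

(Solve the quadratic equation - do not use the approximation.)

x² + Ka×x - Ka×C = 0. Using quadratic formula: [H⁺] = 1.8603e-05

pH = 4.73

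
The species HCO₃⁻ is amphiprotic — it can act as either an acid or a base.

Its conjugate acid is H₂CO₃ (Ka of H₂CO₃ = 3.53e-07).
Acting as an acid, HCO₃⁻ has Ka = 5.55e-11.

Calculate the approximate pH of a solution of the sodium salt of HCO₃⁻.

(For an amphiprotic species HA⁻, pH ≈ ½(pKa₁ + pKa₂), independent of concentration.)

pKa₁ = -log(3.53e-07) = 6.45; pKa₂ = -log(5.55e-11) = 10.26. For an amphiprotic species, pH ≈ ½(pKa₁ + pKa₂) = ½(6.45 + 10.26) = 8.35.

pH = 8.35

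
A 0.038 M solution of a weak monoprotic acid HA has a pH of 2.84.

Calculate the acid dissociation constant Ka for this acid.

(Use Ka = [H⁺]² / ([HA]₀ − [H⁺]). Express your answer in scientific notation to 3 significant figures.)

[H⁺] = 10^(−pH) = 10^(−2.84) = 1.445e-03 M. For HA ⇌ H⁺ + A⁻, Ka = [H⁺][A⁻]/[HA] = [H⁺]² / ([HA]₀ − [H⁺]) = (1.445e-03)² / (0.038 − 1.445e-03) = 5.72e-05.

K_a = 5.72e-05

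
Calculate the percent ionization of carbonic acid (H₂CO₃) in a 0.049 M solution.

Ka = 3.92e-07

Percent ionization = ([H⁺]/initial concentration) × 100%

Using Ka equilibrium: x² + Ka×x - Ka×C = 0. Solving: [H⁺] = 1.3840e-04. Percent = (1.3840e-04/0.049) × 100

Percent ionization = 0.282%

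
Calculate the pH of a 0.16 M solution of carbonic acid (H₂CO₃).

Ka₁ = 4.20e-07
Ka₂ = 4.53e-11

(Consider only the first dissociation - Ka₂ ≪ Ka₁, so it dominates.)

First dissociation dominates. From Ka₁ = [H⁺][HA⁻]/[H₂A], x² + Ka₁·x − Ka₁·C = 0 with C = 0.16 M and Ka₁ = 4.20e-07. Solving: [H⁺] = (−Ka₁ + √(Ka₁² + 4·Ka₁·C)) / 2 = 2.5902e-04 M. pH = -log(2.5902e-04) = 3.59.

pH = 3.59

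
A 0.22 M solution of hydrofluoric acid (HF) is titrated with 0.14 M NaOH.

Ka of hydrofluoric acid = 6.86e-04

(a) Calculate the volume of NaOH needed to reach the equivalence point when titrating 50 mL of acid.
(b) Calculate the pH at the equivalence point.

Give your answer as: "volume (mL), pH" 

moles acid = 0.22 × 50/1000 = 0.011 mol; V_base = moles/0.14 × 1000 = 78.6 mL. At equivalence only the conjugate base is present: [A⁻] = 0.011/0.129 = 8.5556e-02 M. Kb = Kw/Ka = 1.46e-11; [OH⁻] = √(Kb × [A⁻]) = 1.1168e-06; pOH = 5.95; pH = 14 - pOH = 8.05.

V = 78.6 mL, pH = 8.05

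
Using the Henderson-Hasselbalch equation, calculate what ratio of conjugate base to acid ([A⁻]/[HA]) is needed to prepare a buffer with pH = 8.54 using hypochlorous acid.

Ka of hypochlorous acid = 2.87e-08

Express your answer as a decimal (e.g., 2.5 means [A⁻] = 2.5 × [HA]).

pKa = -log(2.87e-08) = 7.5421. pH = pKa + log([A⁻]/[HA]), so log([A⁻]/[HA]) = pH − pKa = 8.54 − 7.5421 = 0.9979. [A⁻]/[HA] = 10^(0.9979) = 9.95

[A⁻]/[HA] = 9.95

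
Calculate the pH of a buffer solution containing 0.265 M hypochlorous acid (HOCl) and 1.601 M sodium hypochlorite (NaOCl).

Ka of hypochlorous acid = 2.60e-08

pKa = -log(2.60e-08) = 7.59. pH = pKa + log([A⁻]/[HA]) = 7.59 + log(1.601/0.265)

pH = 8.37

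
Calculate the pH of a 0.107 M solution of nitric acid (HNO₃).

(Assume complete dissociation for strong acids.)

[H⁺] = 0.107 M for strong acid. pH = -log[H⁺] = -log(0.107)

pH = 0.97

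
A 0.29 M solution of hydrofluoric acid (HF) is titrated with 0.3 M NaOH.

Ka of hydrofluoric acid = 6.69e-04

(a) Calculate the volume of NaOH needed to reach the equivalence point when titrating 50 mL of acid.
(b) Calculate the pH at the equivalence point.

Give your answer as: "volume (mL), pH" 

moles acid = 0.29 × 50/1000 = 0.0145 mol; V_base = moles/0.3 × 1000 = 48.3 mL. At equivalence only the conjugate base is present: [A⁻] = 0.0145/0.098 = 1.4746e-01 M. Kb = Kw/Ka = 1.49e-11; [OH⁻] = √(Kb × [A⁻]) = 1.4846e-06; pOH = 5.83; pH = 14 - pOH = 8.17.

V = 48.3 mL, pH = 8.17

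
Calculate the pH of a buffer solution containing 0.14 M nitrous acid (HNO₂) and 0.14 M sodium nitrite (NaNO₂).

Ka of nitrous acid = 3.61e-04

pKa = -log(3.61e-04) = 3.44. pH = pKa + log([A⁻]/[HA]) = 3.44 + log(0.14/0.14)

pH = 3.44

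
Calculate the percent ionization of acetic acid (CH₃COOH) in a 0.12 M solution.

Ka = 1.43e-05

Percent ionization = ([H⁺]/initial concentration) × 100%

Using Ka equilibrium: x² + Ka×x - Ka×C = 0. Solving: [H⁺] = 1.3028e-03. Percent = (1.3028e-03/0.12) × 100

Percent ionization = 1.09%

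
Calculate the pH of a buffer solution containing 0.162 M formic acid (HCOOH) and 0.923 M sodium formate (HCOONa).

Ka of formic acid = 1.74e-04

pKa = -log(1.74e-04) = 3.76. pH = pKa + log([A⁻]/[HA]) = 3.76 + log(0.923/0.162)

pH = 4.52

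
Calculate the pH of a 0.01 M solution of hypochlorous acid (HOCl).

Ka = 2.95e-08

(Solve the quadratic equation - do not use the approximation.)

x² + Ka×x - Ka×C = 0. Using quadratic formula: [H⁺] = 1.7161e-05

pH = 4.77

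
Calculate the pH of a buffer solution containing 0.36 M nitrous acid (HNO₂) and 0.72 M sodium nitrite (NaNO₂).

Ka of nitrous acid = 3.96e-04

pKa = -log(3.96e-04) = 3.40. pH = pKa + log([A⁻]/[HA]) = 3.40 + log(0.72/0.36)

pH = 3.70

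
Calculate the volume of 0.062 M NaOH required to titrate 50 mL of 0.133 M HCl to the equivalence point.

At equivalence: moles acid = moles base. moles HCl = 0.133 × 50/1000 = 0.00665 mol. V_base = moles / 0.062 × 1000 = 107.3 mL.

V_{base} = 107.3 mL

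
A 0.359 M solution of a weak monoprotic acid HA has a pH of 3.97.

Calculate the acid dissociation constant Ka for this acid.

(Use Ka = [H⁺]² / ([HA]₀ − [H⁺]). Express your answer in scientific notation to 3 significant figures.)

[H⁺] = 10^(−pH) = 10^(−3.97) = 1.072e-04 M. For HA ⇌ H⁺ + A⁻, Ka = [H⁺][A⁻]/[HA] = [H⁺]² / ([HA]₀ − [H⁺]) = (1.072e-04)² / (0.359 − 1.072e-04) = 3.20e-08.

K_a = 3.20e-08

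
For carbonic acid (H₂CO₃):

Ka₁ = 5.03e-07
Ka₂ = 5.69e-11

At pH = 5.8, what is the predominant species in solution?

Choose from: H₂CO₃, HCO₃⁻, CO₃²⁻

pKa₁ = 6.30, pKa₂ = 10.24. For a polyprotic acid the predominant species crosses at each pKa: below pKa_n the protonated form dominates, above it the deprotonated form does. At pH = 5.8, the predominant species is H₂CO₃.

H₂CO₃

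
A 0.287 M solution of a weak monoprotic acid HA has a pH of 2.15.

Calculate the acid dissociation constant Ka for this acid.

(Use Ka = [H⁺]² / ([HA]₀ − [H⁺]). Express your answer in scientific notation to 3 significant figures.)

[H⁺] = 10^(−pH) = 10^(−2.15) = 7.079e-03 M. For HA ⇌ H⁺ + A⁻, Ka = [H⁺][A⁻]/[HA] = [H⁺]² / ([HA]₀ − [H⁺]) = (7.079e-03)² / (0.287 − 7.079e-03) = 1.79e-04.

K_a = 1.79e-04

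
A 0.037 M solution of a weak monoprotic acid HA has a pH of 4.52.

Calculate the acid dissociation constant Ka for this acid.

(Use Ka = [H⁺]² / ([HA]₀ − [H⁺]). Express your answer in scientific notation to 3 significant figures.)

[H⁺] = 10^(−pH) = 10^(−4.52) = 3.020e-05 M. For HA ⇌ H⁺ + A⁻, Ka = [H⁺][A⁻]/[HA] = [H⁺]² / ([HA]₀ − [H⁺]) = (3.020e-05)² / (0.037 − 3.020e-05) = 2.47e-08.

K_a = 2.47e-08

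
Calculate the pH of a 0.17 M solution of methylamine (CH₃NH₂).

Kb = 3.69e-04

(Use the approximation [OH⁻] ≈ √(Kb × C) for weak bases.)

[OH⁻] = √(Kb × C) = √(3.69e-04 × 0.17) = 7.9202e-03. pOH = 2.10, pH = 14 - pOH

pH = 11.90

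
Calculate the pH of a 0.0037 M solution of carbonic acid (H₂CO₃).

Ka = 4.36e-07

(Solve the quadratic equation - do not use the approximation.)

x² + Ka×x - Ka×C = 0. Using quadratic formula: [H⁺] = 3.9947e-05

pH = 4.40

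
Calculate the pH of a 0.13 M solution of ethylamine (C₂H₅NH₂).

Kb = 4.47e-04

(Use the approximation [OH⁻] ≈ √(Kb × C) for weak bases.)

[OH⁻] = √(Kb × C) = √(4.47e-04 × 0.13) = 7.6230e-03. pOH = 2.12, pH = 14 - pOH

pH = 11.88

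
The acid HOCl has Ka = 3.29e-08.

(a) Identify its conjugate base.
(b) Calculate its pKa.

(a) The conjugate base is formed by removing one H⁺ from HOCl, giving OCl⁻. (b) pKa = -log(Ka) = -log(3.29e-08) = 7.48.

Conjugate base: OCl⁻; pK_a = 7.48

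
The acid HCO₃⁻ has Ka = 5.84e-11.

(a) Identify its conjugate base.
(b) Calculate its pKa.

(a) The conjugate base is formed by removing one H⁺ from HCO₃⁻, giving CO₃²⁻. (b) pKa = -log(Ka) = -log(5.84e-11) = 10.23.

Conjugate base: CO₃²⁻; pK_a = 10.23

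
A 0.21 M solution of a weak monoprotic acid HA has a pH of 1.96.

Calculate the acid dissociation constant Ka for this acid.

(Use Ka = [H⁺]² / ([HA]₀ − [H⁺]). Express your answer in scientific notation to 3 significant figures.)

[H⁺] = 10^(−pH) = 10^(−1.96) = 1.096e-02 M. For HA ⇌ H⁺ + A⁻, Ka = [H⁺][A⁻]/[HA] = [H⁺]² / ([HA]₀ − [H⁺]) = (1.096e-02)² / (0.21 − 1.096e-02) = 6.04e-04.

K_a = 6.04e-04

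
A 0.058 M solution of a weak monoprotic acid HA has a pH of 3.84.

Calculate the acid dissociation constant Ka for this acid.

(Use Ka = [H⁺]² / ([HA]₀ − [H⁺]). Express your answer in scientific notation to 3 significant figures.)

[H⁺] = 10^(−pH) = 10^(−3.84) = 1.445e-04 M. For HA ⇌ H⁺ + A⁻, Ka = [H⁺][A⁻]/[HA] = [H⁺]² / ([HA]₀ − [H⁺]) = (1.445e-04)² / (0.058 − 1.445e-04) = 3.61e-07.

K_a = 3.61e-07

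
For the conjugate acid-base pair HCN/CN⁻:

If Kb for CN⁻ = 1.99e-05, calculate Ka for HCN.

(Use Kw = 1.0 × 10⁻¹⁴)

For a conjugate pair Ka × Kb = Kw, so Ka = Kw/Kb = 1.0 × 10⁻¹⁴ / 1.99e-05 = 5.03e-10.

K_a = 5.03e-10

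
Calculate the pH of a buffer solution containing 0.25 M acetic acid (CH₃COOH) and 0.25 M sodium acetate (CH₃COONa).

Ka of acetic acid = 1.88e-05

pKa = -log(1.88e-05) = 4.73. pH = pKa + log([A⁻]/[HA]) = 4.73 + log(0.25/0.25)

pH = 4.73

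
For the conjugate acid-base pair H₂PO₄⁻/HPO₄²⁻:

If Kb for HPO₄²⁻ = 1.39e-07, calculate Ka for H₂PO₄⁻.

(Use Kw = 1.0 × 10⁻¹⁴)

For a conjugate pair Ka × Kb = Kw, so Ka = Kw/Kb = 1.0 × 10⁻¹⁴ / 1.39e-07 = 7.19e-08.

K_a = 7.19e-08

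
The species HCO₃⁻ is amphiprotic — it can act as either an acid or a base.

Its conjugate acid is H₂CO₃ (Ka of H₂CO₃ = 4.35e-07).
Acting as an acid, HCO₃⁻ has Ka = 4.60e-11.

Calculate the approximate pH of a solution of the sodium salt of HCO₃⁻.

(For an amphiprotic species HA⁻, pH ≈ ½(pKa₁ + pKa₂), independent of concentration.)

pKa₁ = -log(4.35e-07) = 6.36; pKa₂ = -log(4.60e-11) = 10.34. For an amphiprotic species, pH ≈ ½(pKa₁ + pKa₂) = ½(6.36 + 10.34) = 8.35.

pH = 8.35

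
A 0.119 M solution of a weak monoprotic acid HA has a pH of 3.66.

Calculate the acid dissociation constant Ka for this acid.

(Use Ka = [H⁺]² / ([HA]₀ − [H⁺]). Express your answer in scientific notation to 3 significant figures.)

[H⁺] = 10^(−pH) = 10^(−3.66) = 2.188e-04 M. For HA ⇌ H⁺ + A⁻, Ka = [H⁺][A⁻]/[HA] = [H⁺]² / ([HA]₀ − [H⁺]) = (2.188e-04)² / (0.119 − 2.188e-04) = 4.03e-07.

K_a = 4.03e-07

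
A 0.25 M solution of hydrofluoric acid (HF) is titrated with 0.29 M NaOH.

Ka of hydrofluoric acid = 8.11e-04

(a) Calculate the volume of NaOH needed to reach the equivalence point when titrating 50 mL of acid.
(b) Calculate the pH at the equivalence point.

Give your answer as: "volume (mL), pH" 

moles acid = 0.25 × 50/1000 = 0.0125 mol; V_base = moles/0.29 × 1000 = 43.1 mL. At equivalence only the conjugate base is present: [A⁻] = 0.0125/0.093 = 1.3426e-01 M. Kb = Kw/Ka = 1.23e-11; [OH⁻] = √(Kb × [A⁻]) = 1.2867e-06; pOH = 5.89; pH = 14 - pOH = 8.11.

V = 43.1 mL, pH = 8.11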